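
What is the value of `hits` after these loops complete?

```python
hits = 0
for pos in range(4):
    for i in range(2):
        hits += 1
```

4 * 2 = 8
`hits` takes the values: 0 → 1 → 2 → 3 → 4 → 5 → 6 → 7 → 8

Answer: 8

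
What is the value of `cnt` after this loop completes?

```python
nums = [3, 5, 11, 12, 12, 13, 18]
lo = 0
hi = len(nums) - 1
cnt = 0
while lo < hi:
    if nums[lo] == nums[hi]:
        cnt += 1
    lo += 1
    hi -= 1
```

Count matching pairs from ends
`cnt` takes the values: 0

Answer: 0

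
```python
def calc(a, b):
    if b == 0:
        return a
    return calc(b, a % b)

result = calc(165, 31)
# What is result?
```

calc(165, 31) -> calc(31, 10) -> calc(10, 1) -> calc(1, 0) -> 1

Answer: 1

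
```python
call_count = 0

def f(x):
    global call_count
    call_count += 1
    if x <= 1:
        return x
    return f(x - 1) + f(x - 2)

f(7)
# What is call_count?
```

Calls(x) = 1 + Calls(x-1) + Calls(x-2); Calls(0)=Calls(1)=1. For x=7 this gives 41.

Answer: 41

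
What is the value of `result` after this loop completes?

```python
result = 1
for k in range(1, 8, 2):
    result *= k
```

Product of 1, 3, 5, ... up to 7
`result` takes the values: 1 → 3 → 15 → 105

Answer: 105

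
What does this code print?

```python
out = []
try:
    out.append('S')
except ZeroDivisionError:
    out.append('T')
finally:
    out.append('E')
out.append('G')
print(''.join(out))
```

Execution trace: 'S' (try body, no exception) → 'E' (finally) → 'G' (after the try/except). Output: SEG

Answer: SEG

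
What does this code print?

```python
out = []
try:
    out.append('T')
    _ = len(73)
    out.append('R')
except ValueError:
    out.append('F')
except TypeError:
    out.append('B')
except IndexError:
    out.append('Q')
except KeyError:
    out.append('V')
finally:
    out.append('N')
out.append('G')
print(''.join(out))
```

Execution trace: 'T' (try body) → 'B' (except TypeError) → 'N' (finally) → 'G' (after the try/except). Output: TBNG

Answer: TBNG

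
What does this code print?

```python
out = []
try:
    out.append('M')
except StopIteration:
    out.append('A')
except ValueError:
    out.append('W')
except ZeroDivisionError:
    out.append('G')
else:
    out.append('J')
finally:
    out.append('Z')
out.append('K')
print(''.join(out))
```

Execution trace: 'M' (try body, no exception) → 'J' (else) → 'Z' (finally) → 'K' (after the try/except). Output: MJZK

Answer: MJZK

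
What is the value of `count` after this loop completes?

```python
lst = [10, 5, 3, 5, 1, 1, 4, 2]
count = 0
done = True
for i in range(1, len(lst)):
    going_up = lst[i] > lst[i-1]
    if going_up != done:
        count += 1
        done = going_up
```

Count direction changes in [10, 5, 3, 5, 1, 1, 4, 2]
`count` takes the values: 0 → 1 → 2 → 3 → 4 → 5

Answer: 5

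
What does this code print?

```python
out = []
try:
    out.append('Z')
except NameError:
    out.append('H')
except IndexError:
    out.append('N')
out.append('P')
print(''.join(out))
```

Execution trace: 'Z' (try body, no exception) → 'P' (after the try/except). Output: ZP

Answer: ZP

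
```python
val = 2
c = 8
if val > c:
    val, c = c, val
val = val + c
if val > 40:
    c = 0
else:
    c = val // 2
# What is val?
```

Trace:
`val = 2` → val = 2
`c = 8` → c = 8
`if val > c: ...` → val > c is False → no variable changes
`val = val + c` → val = 10
`if val > 40: ...` → val > 40 is False, take else branch → c = 5
So val = 10

Answer: 10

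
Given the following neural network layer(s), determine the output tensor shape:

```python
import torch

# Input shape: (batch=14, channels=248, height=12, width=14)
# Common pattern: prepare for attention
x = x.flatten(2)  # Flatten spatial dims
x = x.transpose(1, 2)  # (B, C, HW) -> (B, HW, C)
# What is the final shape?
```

Input: (14, 248, 12, 14) -> after flatten(2): (14, 248, 168) -> Output: (14, 168, 248)

Answer: (14, 168, 248)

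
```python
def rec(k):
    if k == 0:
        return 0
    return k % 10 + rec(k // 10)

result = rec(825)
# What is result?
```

Sum of digits of 825: 5 + 2 + 8 = 15

Answer: 15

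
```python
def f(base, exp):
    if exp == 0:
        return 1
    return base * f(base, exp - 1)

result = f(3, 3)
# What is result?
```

f(3, 3) = 3 * 3 * 3 = 27

Answer: 27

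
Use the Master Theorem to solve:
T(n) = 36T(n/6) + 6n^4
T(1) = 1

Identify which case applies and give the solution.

a=36, b=6, f(n)=6n^4. log_6(36) = 2. Since c=4 > 2 and the regularity condition holds (36(n/6)^4 = (36/6^4)n^4 with 36/6^4 < 1), Case 3 applies: T(n) = Θ(f(n)) = O(n^4).

Answer: O(n^4) - Case 3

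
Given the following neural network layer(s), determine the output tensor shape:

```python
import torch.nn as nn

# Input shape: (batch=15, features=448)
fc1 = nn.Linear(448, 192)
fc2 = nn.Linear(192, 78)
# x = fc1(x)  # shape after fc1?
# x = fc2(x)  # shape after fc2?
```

Input: (15, 448) -> after fc1: (15, 192) -> Output: (15, 78)

Answer: (15, 78)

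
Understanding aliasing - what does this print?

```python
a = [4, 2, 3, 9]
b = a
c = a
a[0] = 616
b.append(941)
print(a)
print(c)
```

Key concept: multiple aliases.
Step by step:
`a = [4, 2, 3, 9]` → a = [4, 2, 3, 9]
`b = a` → b = [4, 2, 3, 9] (same object as a)
`c = a` → c = [4, 2, 3, 9] (same object as a, b)
`a[0] = 616` → a = [616, 2, 3, 9] (same object as b, c); b = [616, 2, 3, 9] (same object as a, c); c = [616, 2, 3, 9] (same object as a, b)
`b.append(941)` → a = [616, 2, 3, 9, 941] (same object as b, c); b = [616, 2, 3, 9, 941] (same object as a, c); c = [616, 2, 3, 9, 941] (same object as a, b)
`print(a)` → prints [616, 2, 3, 9, 941]
`print(c)` → prints [616, 2, 3, 9, 941]

Answer:
[616, 2, 3, 9, 941]
[616, 2, 3, 9, 941]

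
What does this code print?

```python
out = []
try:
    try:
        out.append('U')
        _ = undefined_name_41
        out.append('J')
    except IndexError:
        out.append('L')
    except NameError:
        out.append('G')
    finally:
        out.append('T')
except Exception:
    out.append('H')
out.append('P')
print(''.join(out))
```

Execution trace: 'U' (inner try body) → 'G' (inner except NameError) → 'T' (inner finally) → 'P' (after the try/except). Output: UGTP

Answer: UGTP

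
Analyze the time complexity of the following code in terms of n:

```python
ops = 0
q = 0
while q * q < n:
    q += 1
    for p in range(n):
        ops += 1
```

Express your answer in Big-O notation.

Each loop level contributes: √n × n. Multiplying the contributions gives O(n√n).

Answer: O(n√n)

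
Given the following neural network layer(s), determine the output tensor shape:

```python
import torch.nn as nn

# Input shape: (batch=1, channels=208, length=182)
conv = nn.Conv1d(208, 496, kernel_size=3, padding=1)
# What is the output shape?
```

Input: (1, 208, 182) -> Output: (1, 496, 182)

Answer: (1, 496, 182)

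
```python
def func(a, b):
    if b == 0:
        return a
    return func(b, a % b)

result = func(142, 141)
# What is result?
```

func(142, 141) -> func(141, 1) -> func(1, 0) -> 1

Answer: 1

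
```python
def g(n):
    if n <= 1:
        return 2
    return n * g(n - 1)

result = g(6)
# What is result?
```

g(6) = 6 * 5 * 4 * 3 * 2 * 2 = 1440

Answer: 1440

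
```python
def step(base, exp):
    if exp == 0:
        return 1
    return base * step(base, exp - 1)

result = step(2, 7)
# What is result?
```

step(2, 7) = 2 * 2 * 2 * 2 * 2 * 2 * 2 = 128

Answer: 128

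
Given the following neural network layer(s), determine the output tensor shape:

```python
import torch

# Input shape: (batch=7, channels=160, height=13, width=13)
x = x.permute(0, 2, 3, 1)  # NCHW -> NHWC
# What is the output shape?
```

Input: (7, 160, 13, 13) -> Output: (7, 13, 13, 160)

Answer: (7, 13, 13, 160)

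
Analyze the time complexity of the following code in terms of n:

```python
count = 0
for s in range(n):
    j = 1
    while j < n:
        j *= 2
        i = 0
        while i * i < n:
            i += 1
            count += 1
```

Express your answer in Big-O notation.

Each loop level contributes: n × log n × √n. Multiplying the contributions gives O(n√n log n).

Answer: O(n√n log n)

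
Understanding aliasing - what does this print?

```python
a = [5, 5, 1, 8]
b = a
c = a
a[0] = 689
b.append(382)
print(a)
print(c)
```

Key concept: multiple aliases.
Step by step:
`a = [5, 5, 1, 8]` → a = [5, 5, 1, 8]
`b = a` → b = [5, 5, 1, 8] (same object as a)
`c = a` → c = [5, 5, 1, 8] (same object as a, b)
`a[0] = 689` → a = [689, 5, 1, 8] (same object as b, c); b = [689, 5, 1, 8] (same object as a, c); c = [689, 5, 1, 8] (same object as a, b)
`b.append(382)` → a = [689, 5, 1, 8, 382] (same object as b, c); b = [689, 5, 1, 8, 382] (same object as a, c); c = [689, 5, 1, 8, 382] (same object as a, b)
`print(a)` → prints [689, 5, 1, 8, 382]
`print(c)` → prints [689, 5, 1, 8, 382]

Answer:
[689, 5, 1, 8, 382]
[689, 5, 1, 8, 382]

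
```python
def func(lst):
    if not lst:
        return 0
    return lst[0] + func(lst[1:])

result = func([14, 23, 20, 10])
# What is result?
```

14 + 23 + 20 + 10 + 0 = 67

Answer: 67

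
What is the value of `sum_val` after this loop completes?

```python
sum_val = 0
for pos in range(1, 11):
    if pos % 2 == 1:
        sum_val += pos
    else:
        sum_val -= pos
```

Add odd, subtract even
`sum_val` takes the values: 0 → 1 → -1 → 2 → -2 → 3 → -3 → 4 → -4 → 5 → -5

Answer: -5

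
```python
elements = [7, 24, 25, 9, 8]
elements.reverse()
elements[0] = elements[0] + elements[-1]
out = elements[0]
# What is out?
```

Trace:
`elements = [7, 24, 25, 9, 8]` → elements = [7, 24, 25, 9, 8]
`elements.reverse()` → elements = [8, 9, 25, 24, 7]
`elements[0] = elements[0] + elements[-1]` → elements = [15, 9, 25, 24, 7]
`out = elements[0]` → out = 15
So out = 15

Answer: 15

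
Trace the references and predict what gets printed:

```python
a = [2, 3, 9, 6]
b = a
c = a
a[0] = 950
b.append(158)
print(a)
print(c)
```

Key concept: multiple aliases.
Step by step:
`a = [2, 3, 9, 6]` → a = [2, 3, 9, 6]
`b = a` → b = [2, 3, 9, 6] (same object as a)
`c = a` → c = [2, 3, 9, 6] (same object as a, b)
`a[0] = 950` → a = [950, 3, 9, 6] (same object as b, c); b = [950, 3, 9, 6] (same object as a, c); c = [950, 3, 9, 6] (same object as a, b)
`b.append(158)` → a = [950, 3, 9, 6, 158] (same object as b, c); b = [950, 3, 9, 6, 158] (same object as a, c); c = [950, 3, 9, 6, 158] (same object as a, b)
`print(a)` → prints [950, 3, 9, 6, 158]
`print(c)` → prints [950, 3, 9, 6, 158]

Answer:
[950, 3, 9, 6, 158]
[950, 3, 9, 6, 158]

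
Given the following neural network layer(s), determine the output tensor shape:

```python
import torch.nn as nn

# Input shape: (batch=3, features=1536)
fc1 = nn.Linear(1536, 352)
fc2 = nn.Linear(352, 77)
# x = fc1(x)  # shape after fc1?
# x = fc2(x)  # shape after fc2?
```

Input: (3, 1536) -> after fc1: (3, 352) -> Output: (3, 77)

Answer: (3, 77)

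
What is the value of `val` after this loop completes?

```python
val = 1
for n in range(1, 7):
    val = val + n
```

Start at 1, add 1 through 6
`val` takes the values: 1 → 2 → 4 → 7 → 11 → 16 → 22

Answer: 22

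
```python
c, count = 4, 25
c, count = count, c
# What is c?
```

Trace:
`c, count = 4, 25` → c = 4; count = 25
`c, count = count, c` → c = 25; count = 4
So c = 25

Answer: 25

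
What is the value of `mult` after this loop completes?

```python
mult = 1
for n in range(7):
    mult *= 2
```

2^7 = 128
`mult` takes the values: 1 → 2 → 4 → 8 → 16 → 32 → 64 → 128

Answer: 128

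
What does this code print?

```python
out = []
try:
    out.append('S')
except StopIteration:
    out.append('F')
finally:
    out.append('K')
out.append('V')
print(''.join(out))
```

Execution trace: 'S' (try body, no exception) → 'K' (finally) → 'V' (after the try/except). Output: SKV

Answer: SKV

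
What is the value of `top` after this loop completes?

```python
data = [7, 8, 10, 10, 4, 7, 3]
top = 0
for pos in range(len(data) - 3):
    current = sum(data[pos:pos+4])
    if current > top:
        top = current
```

Max sum of 4-element window in [7, 8, 10, 10, 4, 7, 3]
`top` takes the values: 0 → 35

Answer: 35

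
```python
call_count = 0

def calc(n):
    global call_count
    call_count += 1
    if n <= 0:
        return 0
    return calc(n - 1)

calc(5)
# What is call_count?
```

Linear recursion stepping by 1: 6 calls from n=5 down to ≤0.

Answer: 6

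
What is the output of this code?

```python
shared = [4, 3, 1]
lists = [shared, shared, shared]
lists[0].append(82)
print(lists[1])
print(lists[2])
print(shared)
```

Key concept: list of same reference.
Step by step:
`shared = [4, 3, 1]` → shared = [4, 3, 1]
`lists = [shared, shared, shared]` → lists = [[4, 3, 1], [4, 3, 1], [4, 3, 1]]
`lists[0].append(82)` → shared = [4, 3, 1, 82]; lists = [[4, 3, 1, 82], [4, 3, 1, 82], [4, 3, 1, 82]]
`print(lists[1])` → prints [4, 3, 1, 82]
`print(lists[2])` → prints [4, 3, 1, 82]
`print(shared)` → prints [4, 3, 1, 82]

Answer:
[4, 3, 1, 82]
[4, 3, 1, 82]
[4, 3, 1, 82]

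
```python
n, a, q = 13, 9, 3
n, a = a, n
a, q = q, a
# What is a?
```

Trace:
`n, a, q = 13, 9, 3` → n = 13; a = 9; q = 3
`n, a = a, n` → n = 9; a = 13
`a, q = q, a` → a = 3; q = 13
So a = 3

Answer: 3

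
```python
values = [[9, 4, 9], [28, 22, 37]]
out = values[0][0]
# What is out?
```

Trace:
`values = [[9, 4, 9], [28, 22, 37]]` → values = [[9, 4, 9], [28, 22, 37]]
`out = values[0][0]` → out = 9
So out = 9

Answer: 9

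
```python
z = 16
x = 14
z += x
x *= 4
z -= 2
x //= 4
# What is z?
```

Trace:
`z = 16` → z = 16
`x = 14` → x = 14
`z += x` → z = 30
`x *= 4` → x = 56
`z -= 2` → z = 28
`x //= 4` → x = 14
So z = 28

Answer: 28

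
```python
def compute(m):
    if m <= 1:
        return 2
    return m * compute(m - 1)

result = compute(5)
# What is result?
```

compute(5) = 5 * 4 * 3 * 2 * 2 = 240

Answer: 240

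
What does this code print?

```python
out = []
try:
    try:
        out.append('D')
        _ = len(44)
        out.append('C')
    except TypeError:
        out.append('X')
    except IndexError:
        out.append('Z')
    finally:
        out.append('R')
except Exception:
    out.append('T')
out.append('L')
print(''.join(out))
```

Execution trace: 'D' (inner try body) → 'X' (inner except TypeError) → 'R' (inner finally) → 'L' (after the try/except). Output: DXRL

Answer: DXRL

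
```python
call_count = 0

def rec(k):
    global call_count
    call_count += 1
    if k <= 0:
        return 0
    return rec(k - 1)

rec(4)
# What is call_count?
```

Linear recursion stepping by 1: 5 calls from k=4 down to ≤0.

Answer: 5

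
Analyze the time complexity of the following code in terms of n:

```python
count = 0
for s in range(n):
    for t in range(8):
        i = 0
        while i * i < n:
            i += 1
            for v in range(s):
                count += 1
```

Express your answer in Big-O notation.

Each loop level contributes: n × 1 × √n × n. Multiplying the contributions gives O(n^2√n).

Answer: O(n^2√n)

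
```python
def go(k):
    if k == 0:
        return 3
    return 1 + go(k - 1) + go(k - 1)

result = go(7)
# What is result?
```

go(k) = 1 + 2·go(k-1), go(0)=3. Closed form: (3+1)·2^7 - 1 = 511.

Answer: 511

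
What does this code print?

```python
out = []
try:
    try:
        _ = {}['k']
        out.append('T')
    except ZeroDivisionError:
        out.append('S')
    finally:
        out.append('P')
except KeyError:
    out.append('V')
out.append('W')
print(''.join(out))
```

Execution trace: 'P' (inner finally) → 'V' (outer except KeyError) → 'W' (after the try/except). Output: PVW

Answer: PVW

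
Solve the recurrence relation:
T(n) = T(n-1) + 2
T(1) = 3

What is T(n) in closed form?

Unrolling: T(n) = T(1) + 2·(n-1) = 3 + 2(n-1) = 2n + 1.

Answer: T(n) = 2n + 1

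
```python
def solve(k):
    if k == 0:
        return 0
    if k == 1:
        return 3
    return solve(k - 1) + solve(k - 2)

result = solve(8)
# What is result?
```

Build up from base cases: solve(0)=0, solve(1)=3, solve(2)=3, solve(3)=6, solve(4)=9, solve(5)=15, solve(6)=24, ..., solve(8)=63

Answer: 63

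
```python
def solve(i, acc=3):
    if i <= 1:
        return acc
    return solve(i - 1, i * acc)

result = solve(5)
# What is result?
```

Accumulator trace (n, acc): (5, 3) -> (4, 15) -> (3, 60) -> (2, 180) -> (1, 360) -> return 360

Answer: 360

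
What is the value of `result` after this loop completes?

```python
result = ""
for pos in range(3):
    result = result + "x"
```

Repeat 'x' 3 times
`result` takes the values: "" → "x" → "xx" → "xxx"

Answer: "xxx"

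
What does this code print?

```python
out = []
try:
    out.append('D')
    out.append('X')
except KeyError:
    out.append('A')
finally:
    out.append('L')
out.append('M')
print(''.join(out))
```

Execution trace: 'D' (try body) → 'X' (try body, no exception) → 'L' (finally) → 'M' (after the try/except). Output: DXLM

Answer: DXLM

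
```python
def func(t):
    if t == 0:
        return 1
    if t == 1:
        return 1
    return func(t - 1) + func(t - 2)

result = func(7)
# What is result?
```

Build up from base cases: func(0)=1, func(1)=1, func(2)=2, func(3)=3, func(4)=5, func(5)=8, func(6)=13, ..., func(7)=21

Answer: 21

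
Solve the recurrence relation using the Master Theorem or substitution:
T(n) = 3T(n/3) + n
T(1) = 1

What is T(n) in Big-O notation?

By Master Theorem: a=3, b=3, f(n)=n. Since log_3(3) = 1 and f(n) = Θ(n^1), Case 2 applies. T(n) = O(n log n).

Answer: O(n log n)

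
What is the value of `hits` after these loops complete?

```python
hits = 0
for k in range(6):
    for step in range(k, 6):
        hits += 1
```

Upper triangle: 6 + 5 + ... + 1
`hits` takes the values: 0 → 1 → 2 → 3 → 4 → 5 → 6 → 7 → 8 → 9 → 10 → 11 → 12 → 13 → 14 → 15 → 16 → 17 → 18 → 19 → 20 → 21

Answer: 21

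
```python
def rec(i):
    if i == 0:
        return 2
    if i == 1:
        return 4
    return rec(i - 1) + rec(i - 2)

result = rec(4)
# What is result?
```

Build up from base cases: rec(0)=2, rec(1)=4, rec(2)=6, rec(3)=10, rec(4)=16

Answer: 16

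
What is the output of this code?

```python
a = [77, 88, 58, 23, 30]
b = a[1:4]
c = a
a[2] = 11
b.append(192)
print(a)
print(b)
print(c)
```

Key concept: slice vs alias.
Step by step:
`a = [77, 88, 58, 23, 30]` → a = [77, 88, 58, 23, 30]
`b = a[1:4]` → b = [88, 58, 23]
`c = a` → c = [77, 88, 58, 23, 30] (same object as a)
`a[2] = 11` → a = [77, 88, 11, 23, 30] (same object as c); c = [77, 88, 11, 23, 30] (same object as a)
`b.append(192)` → b = [88, 58, 23, 192]
`print(a)` → prints [77, 88, 11, 23, 30]
`print(b)` → prints [88, 58, 23, 192]
`print(c)` → prints [77, 88, 11, 23, 30]

Answer:
[77, 88, 11, 23, 30]
[88, 58, 23, 192]
[77, 88, 11, 23, 30]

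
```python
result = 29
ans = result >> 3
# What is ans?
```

Trace:
`result = 29` → result = 29
`ans = result >> 3` → ans = 3
So ans = 3

Answer: 3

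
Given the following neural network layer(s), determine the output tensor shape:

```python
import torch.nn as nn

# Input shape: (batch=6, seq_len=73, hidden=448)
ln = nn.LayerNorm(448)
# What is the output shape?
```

Input: (6, 73, 448) -> Output: (6, 73, 448)

Answer: (6, 73, 448)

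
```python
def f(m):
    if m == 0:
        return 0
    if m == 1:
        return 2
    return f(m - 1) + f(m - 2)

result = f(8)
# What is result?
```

Build up from base cases: f(0)=0, f(1)=2, f(2)=2, f(3)=4, f(4)=6, f(5)=10, f(6)=16, ..., f(8)=42

Answer: 42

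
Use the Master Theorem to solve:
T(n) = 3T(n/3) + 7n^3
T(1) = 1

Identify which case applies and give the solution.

a=3, b=3, f(n)=7n^3. log_3(3) = 1. Since c=3 > 1 and the regularity condition holds (3(n/3)^3 = (3/3^3)n^3 with 3/3^3 < 1), Case 3 applies: T(n) = Θ(f(n)) = O(n^3).

Answer: O(n^3) - Case 3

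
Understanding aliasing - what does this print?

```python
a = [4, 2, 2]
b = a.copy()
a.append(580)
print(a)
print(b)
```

Key concept: list.copy() creates independent copy.
Step by step:
`a = [4, 2, 2]` → a = [4, 2, 2]
`b = a.copy()` → b = [4, 2, 2]
`a.append(580)` → a = [4, 2, 2, 580]
`print(a)` → prints [4, 2, 2, 580]
`print(b)` → prints [4, 2, 2]

Answer:
[4, 2, 2, 580]
[4, 2, 2]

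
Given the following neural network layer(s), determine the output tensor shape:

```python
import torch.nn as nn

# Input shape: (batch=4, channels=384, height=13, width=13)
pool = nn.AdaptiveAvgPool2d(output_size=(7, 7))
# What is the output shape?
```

Input: (4, 384, 13, 13) -> Output: (4, 384, 7, 7)

Answer: (4, 384, 7, 7)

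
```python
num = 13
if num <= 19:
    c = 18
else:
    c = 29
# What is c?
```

Trace:
`num = 13` → num = 13
`if num <= 19: ...` → num <= 19 is True → c = 18
So c = 18

Answer: 18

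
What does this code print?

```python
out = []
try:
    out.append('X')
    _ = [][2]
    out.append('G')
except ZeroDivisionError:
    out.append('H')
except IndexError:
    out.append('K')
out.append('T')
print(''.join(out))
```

Execution trace: 'X' (try body) → 'K' (except IndexError) → 'T' (after the try/except). Output: XKT

Answer: XKT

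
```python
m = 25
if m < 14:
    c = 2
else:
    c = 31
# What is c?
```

Trace:
`m = 25` → m = 25
`if m < 14: ...` → m < 14 is False, take else branch → c = 31
So c = 31

Answer: 31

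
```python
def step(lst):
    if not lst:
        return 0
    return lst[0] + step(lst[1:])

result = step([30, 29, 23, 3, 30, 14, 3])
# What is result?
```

30 + 29 + 23 + 3 + 30 + 14 + 3 + 0 = 132

Answer: 132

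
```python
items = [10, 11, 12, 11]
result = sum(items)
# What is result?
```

Trace:
`items = [10, 11, 12, 11]` → items = [10, 11, 12, 11]
`result = sum(items)` → result = 44
So result = 44

Answer: 44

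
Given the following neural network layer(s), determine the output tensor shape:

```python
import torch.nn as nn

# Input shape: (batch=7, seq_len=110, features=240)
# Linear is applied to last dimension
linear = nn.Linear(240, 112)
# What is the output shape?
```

Input: (7, 110, 240) -> Output: (7, 110, 112)

Answer: (7, 110, 112)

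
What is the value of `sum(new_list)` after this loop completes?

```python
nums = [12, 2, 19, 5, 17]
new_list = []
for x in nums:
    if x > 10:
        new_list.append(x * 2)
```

Sum of doubled values > 10
`new_list` takes the values: [] → [24] → [24, 38] → [24, 38, 34]
So `sum(new_list)` = 96

Answer: 96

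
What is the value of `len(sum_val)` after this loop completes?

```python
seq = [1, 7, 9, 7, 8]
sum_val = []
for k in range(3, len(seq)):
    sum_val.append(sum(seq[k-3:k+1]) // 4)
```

Number of 4-element averages
`sum_val` takes the values: [] → [6] → [6, 7]
So `len(sum_val)` = 2

Answer: 2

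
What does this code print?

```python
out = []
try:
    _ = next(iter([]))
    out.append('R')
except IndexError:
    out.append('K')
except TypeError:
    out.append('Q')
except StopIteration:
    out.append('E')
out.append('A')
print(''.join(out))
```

Execution trace: 'E' (except StopIteration) → 'A' (after the try/except). Output: EA

Answer: EA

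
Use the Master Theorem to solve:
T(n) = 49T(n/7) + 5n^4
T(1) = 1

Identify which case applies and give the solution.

a=49, b=7, f(n)=5n^4. log_7(49) = 2. Since c=4 > 2 and the regularity condition holds (49(n/7)^4 = (49/7^4)n^4 with 49/7^4 < 1), Case 3 applies: T(n) = Θ(f(n)) = O(n^4).

Answer: O(n^4) - Case 3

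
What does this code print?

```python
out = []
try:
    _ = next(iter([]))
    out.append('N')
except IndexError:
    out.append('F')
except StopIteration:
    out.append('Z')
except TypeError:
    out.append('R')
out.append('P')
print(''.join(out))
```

Execution trace: 'Z' (except StopIteration) → 'P' (after the try/except). Output: ZP

Answer: ZP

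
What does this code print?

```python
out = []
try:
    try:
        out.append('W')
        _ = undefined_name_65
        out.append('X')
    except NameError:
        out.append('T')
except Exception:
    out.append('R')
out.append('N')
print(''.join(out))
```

Execution trace: 'W' (inner try body) → 'T' (inner except NameError) → 'N' (after the try/except). Output: WTN

Answer: WTN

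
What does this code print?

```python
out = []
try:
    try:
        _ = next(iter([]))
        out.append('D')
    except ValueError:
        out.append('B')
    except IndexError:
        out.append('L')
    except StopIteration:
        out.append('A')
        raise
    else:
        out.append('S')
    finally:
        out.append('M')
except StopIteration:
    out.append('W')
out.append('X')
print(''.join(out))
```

Execution trace: 'A' (inner except StopIteration) → 'M' (inner finally) → 'W' (outer except StopIteration) → 'X' (after the try/except). Output: AMWX

Answer: AMWX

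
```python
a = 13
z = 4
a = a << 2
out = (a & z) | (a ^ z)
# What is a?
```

Trace:
`a = 13` → a = 13
`z = 4` → z = 4
`a = a << 2` → a = 52
`out = (a & z) | (a ^ z)` → out = 52
So a = 52

Answer: 52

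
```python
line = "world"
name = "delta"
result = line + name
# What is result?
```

Trace:
`line = "world"` → line = 'world'
`name = "delta"` → name = 'delta'
`result = line + name` → result = 'worlddelta'
So result = 'worlddelta'

Answer: 'worlddelta'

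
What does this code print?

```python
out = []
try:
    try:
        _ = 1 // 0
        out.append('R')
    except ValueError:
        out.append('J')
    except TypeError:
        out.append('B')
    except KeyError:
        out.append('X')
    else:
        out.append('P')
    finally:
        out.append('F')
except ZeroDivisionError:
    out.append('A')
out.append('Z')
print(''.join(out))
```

Execution trace: 'F' (finally) → 'A' (outer except ZeroDivisionError) → 'Z' (after the try/except). Output: FAZ

Answer: FAZ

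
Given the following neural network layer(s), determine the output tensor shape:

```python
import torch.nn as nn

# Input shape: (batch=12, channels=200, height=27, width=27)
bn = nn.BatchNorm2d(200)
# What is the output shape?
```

Input: (12, 200, 27, 27) -> Output: (12, 200, 27, 27)

Answer: (12, 200, 27, 27)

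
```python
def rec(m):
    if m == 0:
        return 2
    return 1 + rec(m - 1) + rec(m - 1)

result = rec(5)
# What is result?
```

rec(m) = 1 + 2·rec(m-1), rec(0)=2. Closed form: (2+1)·2^5 - 1 = 95.

Answer: 95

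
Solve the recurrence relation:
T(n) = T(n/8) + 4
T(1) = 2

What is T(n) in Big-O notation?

Each step divides n by 8 and adds 4. After log_8(n) steps we reach T(1)=2. So T(n) = 4·log_8(n) + 2 = O(log n).

Answer: O(log n)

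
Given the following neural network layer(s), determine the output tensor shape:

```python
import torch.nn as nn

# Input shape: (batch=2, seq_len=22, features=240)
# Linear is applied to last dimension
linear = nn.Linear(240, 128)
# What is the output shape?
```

Input: (2, 22, 240) -> Output: (2, 22, 128)

Answer: (2, 22, 128)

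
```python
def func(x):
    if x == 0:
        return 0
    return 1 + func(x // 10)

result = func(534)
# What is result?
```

Count of digits of 534: 3

Answer: 3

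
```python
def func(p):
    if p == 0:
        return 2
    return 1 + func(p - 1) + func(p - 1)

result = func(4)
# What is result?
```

func(p) = 1 + 2·func(p-1), func(0)=2. Closed form: (2+1)·2^4 - 1 = 47.

Answer: 47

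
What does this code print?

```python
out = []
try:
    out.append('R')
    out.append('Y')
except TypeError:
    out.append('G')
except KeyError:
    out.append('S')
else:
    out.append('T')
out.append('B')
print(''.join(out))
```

Execution trace: 'R' (try body) → 'Y' (try body, no exception) → 'T' (else) → 'B' (after the try/except). Output: RYTB

Answer: RYTB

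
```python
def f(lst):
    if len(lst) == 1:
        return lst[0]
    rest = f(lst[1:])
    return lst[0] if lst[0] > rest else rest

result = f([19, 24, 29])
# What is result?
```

Recursive max over [19, 24, 29] = 29

Answer: 29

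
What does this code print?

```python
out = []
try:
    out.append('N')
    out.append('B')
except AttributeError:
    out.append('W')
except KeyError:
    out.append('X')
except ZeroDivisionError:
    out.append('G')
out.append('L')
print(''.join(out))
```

Execution trace: 'N' (try body) → 'B' (try body, no exception) → 'L' (after the try/except). Output: NBL

Answer: NBL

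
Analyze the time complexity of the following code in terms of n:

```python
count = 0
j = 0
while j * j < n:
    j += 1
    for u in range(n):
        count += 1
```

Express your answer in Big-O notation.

Each loop level contributes: √n × n. Multiplying the contributions gives O(n√n).

Answer: O(n√n)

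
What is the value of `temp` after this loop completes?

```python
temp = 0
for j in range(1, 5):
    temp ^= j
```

XOR of 1 to 4
`temp` takes the values: 0 → 1 → 3 → 0 → 4

Answer: 4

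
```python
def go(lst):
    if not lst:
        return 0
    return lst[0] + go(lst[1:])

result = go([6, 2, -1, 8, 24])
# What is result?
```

6 + 2 + (-1) + 8 + 24 + 0 = 39

Answer: 39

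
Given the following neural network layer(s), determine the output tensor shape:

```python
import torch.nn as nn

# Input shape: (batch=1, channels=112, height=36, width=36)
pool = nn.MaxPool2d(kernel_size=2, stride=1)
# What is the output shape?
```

Input: (1, 112, 36, 36) -> Output: (1, 112, 35, 35)

Answer: (1, 112, 35, 35)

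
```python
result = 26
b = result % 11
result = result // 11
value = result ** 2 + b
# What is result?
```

Trace:
`result = 26` → result = 26
`b = result % 11` → b = 4
`result = result // 11` → result = 2
`value = result ** 2 + b` → value = 8
So result = 2

Answer: 2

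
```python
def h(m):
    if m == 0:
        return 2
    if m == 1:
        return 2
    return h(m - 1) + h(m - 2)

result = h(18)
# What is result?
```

Build up from base cases: h(0)=2, h(1)=2, h(2)=4, h(3)=6, h(4)=10, h(5)=16, h(6)=26, ..., h(18)=8362

Answer: 8362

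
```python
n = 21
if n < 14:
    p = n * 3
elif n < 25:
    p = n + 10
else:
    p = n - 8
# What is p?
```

Trace:
`n = 21` → n = 21
`if n < 14: ...` → n < 14 is False, n < 25 is True → p = 31
So p = 31

Answer: 31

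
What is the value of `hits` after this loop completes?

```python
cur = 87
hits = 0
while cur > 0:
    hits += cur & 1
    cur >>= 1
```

Count set bits in 87 (binary: 0b1010111)
`hits` takes the values: 0 → 1 → 2 → 3 → 4 → 5

Answer: 5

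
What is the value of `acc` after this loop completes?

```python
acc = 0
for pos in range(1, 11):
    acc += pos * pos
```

Sum of squares 1² to 10² = 385
`acc` takes the values: 0 → 1 → 5 → 14 → 30 → 55 → 91 → 140 → 204 → 285 → 385

Answer: 385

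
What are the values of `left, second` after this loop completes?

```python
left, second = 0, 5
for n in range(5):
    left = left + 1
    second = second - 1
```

left goes 0→5, second goes 5→0
`left, second` takes the values: (0, 5) → (1, 5) → (1, 4) → (2, 4) → (2, 3) → (3, 3) → (3, 2) → (4, 2) → (4, 1) → (5, 1) → (5, 0)

Answer: 5, 0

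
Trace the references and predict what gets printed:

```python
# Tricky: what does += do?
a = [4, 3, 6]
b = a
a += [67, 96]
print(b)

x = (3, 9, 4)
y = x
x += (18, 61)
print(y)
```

Key concept: += behavior differs for mutable vs immutable.
Step by step:
`a = [4, 3, 6]` → a = [4, 3, 6]
`b = a` → b = [4, 3, 6] (same object as a)
`a += [67, 96]` → a = [4, 3, 6, 67, 96] (same object as b); b = [4, 3, 6, 67, 96] (same object as a)
`print(b)` → prints [4, 3, 6, 67, 96]
`x = (3, 9, 4)` → x = (3, 9, 4)
`y = x` → y = (3, 9, 4)
`x += (18, 61)` → x = (3, 9, 4, 18, 61)
`print(y)` → prints (3, 9, 4)

Answer:
[4, 3, 6, 67, 96]
(3, 9, 4)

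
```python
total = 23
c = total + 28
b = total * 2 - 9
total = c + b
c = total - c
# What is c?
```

Trace:
`total = 23` → total = 23
`c = total + 28` → c = 51
`b = total * 2 - 9` → b = 37
`total = c + b` → total = 88
`c = total - c` → c = 37
So c = 37

Answer: 37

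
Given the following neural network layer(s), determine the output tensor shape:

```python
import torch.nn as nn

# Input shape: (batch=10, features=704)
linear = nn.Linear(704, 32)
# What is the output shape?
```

Input: (10, 704) -> Output: (10, 32)

Answer: (10, 32)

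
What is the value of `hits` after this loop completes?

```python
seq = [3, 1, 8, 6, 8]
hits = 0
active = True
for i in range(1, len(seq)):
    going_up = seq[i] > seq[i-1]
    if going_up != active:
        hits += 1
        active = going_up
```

Count direction changes in [3, 1, 8, 6, 8]
`hits` takes the values: 0 → 1 → 2 → 3 → 4

Answer: 4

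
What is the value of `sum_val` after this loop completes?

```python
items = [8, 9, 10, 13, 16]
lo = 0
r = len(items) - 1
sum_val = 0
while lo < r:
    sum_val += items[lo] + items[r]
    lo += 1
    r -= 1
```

Sum of pairs from ends
`sum_val` takes the values: 0 → 24 → 46

Answer: 46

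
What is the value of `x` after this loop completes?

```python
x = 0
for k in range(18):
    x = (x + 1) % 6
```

Increment mod 6, 18 times = 0
`x` takes the values: 0 → 1 → 2 → 3 → 4 → 5 → 0 → 1 → 2 → 3 → 4 → 5 → 0 → 1 → 2 → 3 → 4 → 5 → 0

Answer: 0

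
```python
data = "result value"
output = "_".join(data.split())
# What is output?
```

Trace:
`data = "result value"` → data = 'result value'
`output = "_".join(data.split())` → output = 'result_value'
So output = 'result_value'

Answer: 'result_value'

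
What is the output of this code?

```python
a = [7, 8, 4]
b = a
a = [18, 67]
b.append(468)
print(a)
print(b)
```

Key concept: rebinding vs mutation: a is rebound to a new list, b still points at the original.
Step by step:
`a = [7, 8, 4]` → a = [7, 8, 4]
`b = a` → b = [7, 8, 4] (same object as a)
`a = [18, 67]` → a = [18, 67]
`b.append(468)` → b = [7, 8, 4, 468]
`print(a)` → prints [18, 67]
`print(b)` → prints [7, 8, 4, 468]

Answer:
[18, 67]
[7, 8, 4, 468]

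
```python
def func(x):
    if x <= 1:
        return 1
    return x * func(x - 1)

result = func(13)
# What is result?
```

func(13) = 13 * 12 * 11 * 10 * 9 * 8 * 7 * 6 * 5 * 4 * 3 * 2 * 1 = 6227020800

Answer: 6227020800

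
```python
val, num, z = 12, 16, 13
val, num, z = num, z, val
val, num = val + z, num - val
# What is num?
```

Trace:
`val, num, z = 12, 16, 13` → val = 12; num = 16; z = 13
`val, num, z = num, z, val` → val = 16; num = 13; z = 12
`val, num = val + z, num - val` → val = 28; num = -3
So num = -3

Answer: -3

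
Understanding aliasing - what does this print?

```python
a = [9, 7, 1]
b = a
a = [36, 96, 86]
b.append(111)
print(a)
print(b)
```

Key concept: rebinding vs mutation: a is rebound to a new list, b still points at the original.
Step by step:
`a = [9, 7, 1]` → a = [9, 7, 1]
`b = a` → b = [9, 7, 1] (same object as a)
`a = [36, 96, 86]` → a = [36, 96, 86]
`b.append(111)` → b = [9, 7, 1, 111]
`print(a)` → prints [36, 96, 86]
`print(b)` → prints [9, 7, 1, 111]

Answer:
[36, 96, 86]
[9, 7, 1, 111]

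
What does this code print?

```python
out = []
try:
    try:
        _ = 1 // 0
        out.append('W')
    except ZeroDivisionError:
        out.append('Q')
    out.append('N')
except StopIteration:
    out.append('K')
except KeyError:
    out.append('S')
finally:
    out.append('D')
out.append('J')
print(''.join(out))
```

Execution trace: 'Q' (inner except ZeroDivisionError) → 'N' (try body, no exception) → 'D' (finally) → 'J' (after the try/except). Output: QNDJ

Answer: QNDJ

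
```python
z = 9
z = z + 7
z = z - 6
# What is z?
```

Trace:
`z = 9` → z = 9
`z = z + 7` → z = 16
`z = z - 6` → z = 10
So z = 10

Answer: 10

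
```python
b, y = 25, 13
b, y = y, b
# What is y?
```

Trace:
`b, y = 25, 13` → b = 25; y = 13
`b, y = y, b` → b = 13; y = 25
So y = 25

Answer: 25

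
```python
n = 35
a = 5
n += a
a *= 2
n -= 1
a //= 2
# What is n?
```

Trace:
`n = 35` → n = 35
`a = 5` → a = 5
`n += a` → n = 40
`a *= 2` → a = 10
`n -= 1` → n = 39
`a //= 2` → a = 5
So n = 39

Answer: 39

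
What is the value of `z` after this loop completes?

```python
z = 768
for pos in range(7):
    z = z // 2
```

Halve 7 times: 768 // 2^7 = 6
`z` takes the values: 768 → 384 → 192 → 96 → 48 → 24 → 12 → 6

Answer: 6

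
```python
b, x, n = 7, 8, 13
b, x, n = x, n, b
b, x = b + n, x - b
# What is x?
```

Trace:
`b, x, n = 7, 8, 13` → b = 7; x = 8; n = 13
`b, x, n = x, n, b` → b = 8; x = 13; n = 7
`b, x = b + n, x - b` → b = 15; x = 5
So x = 5

Answer: 5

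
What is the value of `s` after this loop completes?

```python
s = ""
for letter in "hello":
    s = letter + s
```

Reverse 'hello'
`s` takes the values: "" → "h" → "eh" → "leh" → "lleh" → "olleh"

Answer: "olleh"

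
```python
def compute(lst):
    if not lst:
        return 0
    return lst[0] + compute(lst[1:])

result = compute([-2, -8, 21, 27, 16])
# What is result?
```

(-2) + (-8) + 21 + 27 + 16 + 0 = 54

Answer: 54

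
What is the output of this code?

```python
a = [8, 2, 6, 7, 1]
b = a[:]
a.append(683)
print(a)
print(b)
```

Key concept: slice [:] creates copy.
Step by step:
`a = [8, 2, 6, 7, 1]` → a = [8, 2, 6, 7, 1]
`b = a[:]` → b = [8, 2, 6, 7, 1]
`a.append(683)` → a = [8, 2, 6, 7, 1, 683]
`print(a)` → prints [8, 2, 6, 7, 1, 683]
`print(b)` → prints [8, 2, 6, 7, 1]

Answer:
[8, 2, 6, 7, 1, 683]
[8, 2, 6, 7, 1]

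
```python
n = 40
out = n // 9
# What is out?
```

Trace:
`n = 40` → n = 40
`out = n // 9` → out = 4
So out = 4

Answer: 4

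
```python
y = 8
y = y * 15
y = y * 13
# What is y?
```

Trace:
`y = 8` → y = 8
`y = y * 15` → y = 120
`y = y * 13` → y = 1560
So y = 1560

Answer: 1560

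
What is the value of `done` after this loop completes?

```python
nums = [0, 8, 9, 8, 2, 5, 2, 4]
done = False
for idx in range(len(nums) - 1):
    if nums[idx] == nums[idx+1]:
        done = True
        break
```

Check consecutive duplicates in [0, 8, 9, 8, 2, 5, 2, 4]
`done` takes the values: False

Answer: False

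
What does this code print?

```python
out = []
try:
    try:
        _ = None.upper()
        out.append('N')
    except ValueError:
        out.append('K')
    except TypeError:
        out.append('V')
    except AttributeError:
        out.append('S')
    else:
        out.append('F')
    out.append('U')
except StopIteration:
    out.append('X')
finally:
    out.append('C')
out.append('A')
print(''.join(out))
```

Execution trace: 'S' (inner except AttributeError) → 'U' (try body, no exception) → 'C' (finally) → 'A' (after the try/except). Output: SUCA

Answer: SUCA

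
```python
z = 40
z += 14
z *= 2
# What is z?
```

Trace:
`z = 40` → z = 40
`z += 14` → z = 54
`z *= 2` → z = 108
So z = 108

Answer: 108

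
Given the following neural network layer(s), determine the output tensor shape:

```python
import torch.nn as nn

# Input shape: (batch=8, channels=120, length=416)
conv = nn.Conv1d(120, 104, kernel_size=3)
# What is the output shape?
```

Input: (8, 120, 416) -> Output: (8, 104, 414)

Answer: (8, 104, 414)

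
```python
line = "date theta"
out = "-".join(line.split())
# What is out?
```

Trace:
`line = "date theta"` → line = 'date theta'
`out = "-".join(line.split())` → out = 'date-theta'
So out = 'date-theta'

Answer: 'date-theta'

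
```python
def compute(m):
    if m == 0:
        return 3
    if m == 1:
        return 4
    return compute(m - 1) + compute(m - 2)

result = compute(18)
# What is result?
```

Build up from base cases: compute(0)=3, compute(1)=4, compute(2)=7, compute(3)=11, compute(4)=18, compute(5)=29, compute(6)=47, ..., compute(18)=15127

Answer: 15127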